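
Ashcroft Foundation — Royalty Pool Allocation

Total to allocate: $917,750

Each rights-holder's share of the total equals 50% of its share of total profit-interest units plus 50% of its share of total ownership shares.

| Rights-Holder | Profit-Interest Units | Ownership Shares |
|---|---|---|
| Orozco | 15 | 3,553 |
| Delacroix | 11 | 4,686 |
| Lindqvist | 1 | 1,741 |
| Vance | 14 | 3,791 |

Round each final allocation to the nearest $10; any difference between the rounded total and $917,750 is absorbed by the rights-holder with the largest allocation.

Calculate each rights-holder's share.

Profit-interest units total 41; ownership shares total 13,771.
Blended shares (50% profit-interest units + 50% ownership shares): Orozco 0.3119; Delacroix 0.3043; Lindqvist 0.0754; Vance 0.3084.
Pro-rata amounts: Orozco 286,273.58; Delacroix 279,258.93; Lindqvist 69,205.39; Vance 283,012.10.
Rounded to nearest $10: Orozco $286,270; Delacroix $279,260; Lindqvist $69,210; Vance $283,010. Sum = $917,750.
No rounding difference to absorb.

Orozco: $286,270 · Delacroix: $279,260 · Lindqvist: $69,210 · Vance: $283,010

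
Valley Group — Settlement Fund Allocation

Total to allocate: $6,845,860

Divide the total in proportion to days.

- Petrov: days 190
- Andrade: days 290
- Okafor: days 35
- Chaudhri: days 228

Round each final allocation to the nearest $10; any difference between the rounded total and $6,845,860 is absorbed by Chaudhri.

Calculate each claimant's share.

Total days = 743.
Proportional shares: Petrov 190/743 × $6,845,860 = 1,750,623.69; Andrade 290/743 × $6,845,860 = 2,672,004.58; Okafor 35/743 × $6,845,860 = 322,483.31; Chaudhri 228/743 × $6,845,860 = 2,100,748.43.
At nearest $10: Petrov $1,750,620; Andrade $2,672,000; Okafor $322,480; Chaudhri $2,100,750. Sum = $6,845,850.
Difference $6,845,860 − $6,845,850 = +$10 applied to Chaudhri: Chaudhri becomes $2,100,760.

Petrov: $1,750,620 · Andrade: $2,672,000 · Okafor: $322,480 · Chaudhri: $2,100,760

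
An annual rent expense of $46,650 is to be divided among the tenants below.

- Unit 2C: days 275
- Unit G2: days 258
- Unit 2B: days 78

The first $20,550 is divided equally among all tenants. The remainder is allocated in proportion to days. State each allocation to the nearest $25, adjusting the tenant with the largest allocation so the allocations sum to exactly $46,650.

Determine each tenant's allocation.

Equal tier: $20,550 ÷ 3 = $6,850 apiece.
Remainder $26,100 by days (total 611): Unit 2C 11,747.14 → $11,750; Unit G2 11,020.95 → $11,025; Unit 2B 3,331.91 → $3,325.
Totals: Unit 2C $6,850 + $11,750 = $18,600; Unit G2 $6,850 + $11,025 = $17,875; Unit 2B $6,850 + $3,325 = $10,175.

Unit 2C: $18,600; Unit G2: $17,875; Unit 2B: $10,175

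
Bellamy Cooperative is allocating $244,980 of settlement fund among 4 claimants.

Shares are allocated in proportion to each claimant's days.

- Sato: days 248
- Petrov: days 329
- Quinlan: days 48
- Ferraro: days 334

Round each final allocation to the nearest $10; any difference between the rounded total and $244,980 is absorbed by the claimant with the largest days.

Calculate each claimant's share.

Sato: $63,350; Petrov: $84,040; Quinlan: $12,260; Ferraro: $85,330

Sum of days: 959.
Raw shares: Sato 248/959 × $244,980 = 63,352.49; Petrov 329/959 × $244,980 = 84,044.23; Quinlan 48/959 × $244,980 = 12,261.77; Ferraro 334/959 × $244,980 = 85,321.50.
After rounding ($10): Sato $63,350; Petrov $84,040; Quinlan $12,260; Ferraro $85,320. Sum = $244,970.
Difference $244,980 − $244,970 = +$10 applied to largest days (Ferraro): Ferraro becomes $85,330.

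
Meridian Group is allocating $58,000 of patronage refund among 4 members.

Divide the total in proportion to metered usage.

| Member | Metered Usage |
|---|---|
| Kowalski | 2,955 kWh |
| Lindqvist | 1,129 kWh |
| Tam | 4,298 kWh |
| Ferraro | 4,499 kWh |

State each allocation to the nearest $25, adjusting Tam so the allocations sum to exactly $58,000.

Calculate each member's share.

Kowalski: $13,300 | Lindqvist: $5,075 | Tam: $19,375 | Ferraro: $20,250

Metered usage total: 12,881.
Proportional shares: Kowalski 2,955/12,881 × $58,000 = 13,305.64; Lindqvist 1,129/12,881 × $58,000 = 5,083.61; Tam 4,298/12,881 × $58,000 = 19,352.85; Ferraro 4,499/12,881 × $58,000 = 20,257.90.
At nearest $25: Kowalski $13,300; Lindqvist $5,075; Tam $19,350; Ferraro $20,250. Sum = $57,975.
Difference $58,000 − $57,975 = +$25 applied to Tam: Tam becomes $19,375.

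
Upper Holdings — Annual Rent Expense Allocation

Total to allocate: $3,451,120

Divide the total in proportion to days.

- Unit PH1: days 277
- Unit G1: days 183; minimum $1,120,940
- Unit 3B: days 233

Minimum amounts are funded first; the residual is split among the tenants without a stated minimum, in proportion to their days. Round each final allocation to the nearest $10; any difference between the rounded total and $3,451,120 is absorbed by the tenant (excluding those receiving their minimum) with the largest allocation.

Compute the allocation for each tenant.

Minimums first: Unit G1 $1,120,940. Balance $2,330,180.
Balance split over remaining days 510: Unit PH1 1,265,607.57 → $1,265,610; Unit 3B 1,064,572.43 → $1,064,570.

Unit PH1: $1,265,610 · Unit G1: $1,120,940 · Unit 3B: $1,064,570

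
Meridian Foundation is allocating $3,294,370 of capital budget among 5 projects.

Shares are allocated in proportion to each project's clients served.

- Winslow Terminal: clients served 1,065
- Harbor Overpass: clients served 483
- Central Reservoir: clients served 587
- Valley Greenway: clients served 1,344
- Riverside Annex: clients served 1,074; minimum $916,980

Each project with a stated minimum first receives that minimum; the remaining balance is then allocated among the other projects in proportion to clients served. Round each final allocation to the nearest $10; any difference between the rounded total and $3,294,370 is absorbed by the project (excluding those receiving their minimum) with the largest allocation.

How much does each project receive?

Guaranteed amounts: Riverside Annex $916,980. Residual $2,377,390.
Residual split over remaining clients served 3,479: Winslow Terminal 727,772.45 → $727,770; Harbor Overpass 330,060.18 → $330,060; Central Reservoir 401,129.04 → $401,130; Valley Greenway 918,428.33 → $918,430.

Winslow Terminal: $727,770 | Harbor Overpass: $330,060 | Central Reservoir: $401,130 | Valley Greenway: $918,430 | Riverside Annex: $916,980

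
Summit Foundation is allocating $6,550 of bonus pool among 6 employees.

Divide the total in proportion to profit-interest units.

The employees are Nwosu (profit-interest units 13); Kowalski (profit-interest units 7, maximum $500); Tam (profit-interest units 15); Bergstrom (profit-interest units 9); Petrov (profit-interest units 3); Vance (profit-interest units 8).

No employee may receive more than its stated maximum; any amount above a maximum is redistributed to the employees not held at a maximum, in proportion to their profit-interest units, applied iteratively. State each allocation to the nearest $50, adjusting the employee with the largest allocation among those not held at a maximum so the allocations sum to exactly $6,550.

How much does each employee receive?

Combined profit-interest units = 55.
Pro-rata shares before constraints: Nwosu 1,548.18; Kowalski 833.64; Tam 1,786.36; Bergstrom 1,071.82; Petrov 357.27; Vance 952.73.
Capped: Kowalski ($500); balance $6,050 reallocated over remaining profit-interest units 48.
Remaining shares: Nwosu 1,638.54 → $1,650; Tam 1,890.62 → $1,900; Bergstrom 1,134.38 → $1,150; Petrov 378.12 → $400; Vance 1,008.33 → $1,000.
Rounding difference −$50 applied to Tam → $1,850.

Nwosu: $1,650; Kowalski: $500; Tam: $1,850; Bergstrom: $1,150; Petrov: $400; Vance: $1,000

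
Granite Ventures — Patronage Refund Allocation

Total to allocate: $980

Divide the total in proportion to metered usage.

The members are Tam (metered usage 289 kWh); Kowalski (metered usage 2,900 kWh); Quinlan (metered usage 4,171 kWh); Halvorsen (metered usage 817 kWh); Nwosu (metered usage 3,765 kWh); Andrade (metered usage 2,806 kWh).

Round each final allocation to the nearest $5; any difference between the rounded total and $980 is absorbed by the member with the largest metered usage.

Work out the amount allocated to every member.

Sum of metered usage: 289 + 2,900 + 4,171 + 817 + 3,765 + 2,806 = 14,748.
Pro-rata amounts: Tam 19.20; Kowalski 192.70; Quinlan 277.16; Halvorsen 54.29; Nwosu 250.18; Andrade 186.46.
After rounding ($5): Tam $20; Kowalski $195; Quinlan $275; Halvorsen $55; Nwosu $250; Andrade $185. Sum = $980.
No rounding difference to absorb.

Tam: $20; Kowalski: $195; Quinlan: $275; Halvorsen: $55; Nwosu: $250; Andrade: $185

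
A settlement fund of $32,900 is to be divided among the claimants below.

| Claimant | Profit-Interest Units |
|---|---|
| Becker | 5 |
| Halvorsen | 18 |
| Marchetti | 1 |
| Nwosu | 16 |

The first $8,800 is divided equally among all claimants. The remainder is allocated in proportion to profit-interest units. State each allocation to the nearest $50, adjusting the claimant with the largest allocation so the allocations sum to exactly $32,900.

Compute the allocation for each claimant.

First tranche $8,800 split equally: $2,200 each.
Remainder $24,100 by profit-interest units (total 40): Becker 3,012.50 → $3,000; Halvorsen 10,845.00 → $10,850; Marchetti 602.50 → $600; Nwosu 9,640.00 → $9,650.
Totals: Becker $2,200 + $3,000 = $5,200; Halvorsen $2,200 + $10,850 = $13,050; Marchetti $2,200 + $600 = $2,800; Nwosu $2,200 + $9,650 = $11,850.

Becker: $5,200 · Halvorsen: $13,050 · Marchetti: $2,800 · Nwosu: $11,850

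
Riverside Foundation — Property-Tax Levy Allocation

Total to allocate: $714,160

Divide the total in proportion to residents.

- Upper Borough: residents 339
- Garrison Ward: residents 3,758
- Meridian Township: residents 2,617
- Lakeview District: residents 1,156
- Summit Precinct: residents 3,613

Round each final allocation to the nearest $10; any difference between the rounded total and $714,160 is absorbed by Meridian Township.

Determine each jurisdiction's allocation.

Sum of residents: 11,483.
Proportional shares: Upper Borough 339/11,483 × $714,160 = 21,083.36; Garrison Ward 3,758/11,483 × $714,160 = 233,720.57; Meridian Township 2,617/11,483 × $714,160 = 162,758.58; Lakeview District 1,156/11,483 × $714,160 = 71,894.88; Summit Precinct 3,613/11,483 × $714,160 = 224,702.61.
At nearest $10: Upper Borough $21,080; Garrison Ward $233,720; Meridian Township $162,760; Lakeview District $71,890; Summit Precinct $224,700. Sum = $714,150.
Difference $714,160 − $714,150 = +$10 applied to Meridian Township: Meridian Township becomes $162,770.

Upper Borough: $21,080; Garrison Ward: $233,720; Meridian Township: $162,770; Lakeview District: $71,890; Summit Precinct: $224,700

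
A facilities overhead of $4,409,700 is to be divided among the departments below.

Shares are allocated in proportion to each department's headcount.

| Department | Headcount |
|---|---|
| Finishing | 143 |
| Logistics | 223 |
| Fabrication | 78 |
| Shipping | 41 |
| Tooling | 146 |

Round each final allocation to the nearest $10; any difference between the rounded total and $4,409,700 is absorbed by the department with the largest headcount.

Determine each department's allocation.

Finishing: $999,350; Logistics: $1,558,410; Fabrication: $545,100; Shipping: $286,530; Tooling: $1,020,310

Sum of headcount: 631.
Proportional shares: Finishing 143/631 × $4,409,700 = 999,345.64; Logistics 223/631 × $4,409,700 = 1,558,420.13; Fabrication 78/631 × $4,409,700 = 545,097.62; Shipping 41/631 × $4,409,700 = 286,525.67; Tooling 146/631 × $4,409,700 = 1,020,310.94.
At nearest $10: Finishing $999,350; Logistics $1,558,420; Fabrication $545,100; Shipping $286,530; Tooling $1,020,310. Sum = $4,409,710.
Difference $4,409,700 − $4,409,710 = −$10 applied to largest headcount (Logistics): Logistics becomes $1,558,410.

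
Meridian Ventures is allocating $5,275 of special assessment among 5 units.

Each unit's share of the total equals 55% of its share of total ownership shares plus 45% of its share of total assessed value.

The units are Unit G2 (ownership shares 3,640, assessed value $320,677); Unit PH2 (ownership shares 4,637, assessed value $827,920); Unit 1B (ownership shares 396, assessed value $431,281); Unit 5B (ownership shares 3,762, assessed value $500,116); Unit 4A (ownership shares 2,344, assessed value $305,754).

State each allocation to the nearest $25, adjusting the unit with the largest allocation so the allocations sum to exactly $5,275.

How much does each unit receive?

Unit G2: $1,025; Unit PH2: $1,750; Unit 1B: $500; Unit 5B: $1,225; Unit 4A: $775

Ownership shares total 14,779; assessed value total 2,385,748.
Blended shares (55% ownership shares + 45% assessed value): Unit G2 0.1959; Unit PH2 0.3287; Unit 1B 0.0961; Unit 5B 0.2343; Unit 4A 0.1449.
Raw shares: Unit G2 1,033.63; Unit PH2 1,734.04; Unit 1B 506.85; Unit 5B 1,236.12; Unit 4A 764.36.
At nearest $25: Unit G2 $1,025; Unit PH2 $1,725; Unit 1B $500; Unit 5B $1,225; Unit 4A $775. Sum = $5,250.
Difference $5,275 − $5,250 = +$25 applied to largest allocation (Unit PH2): Unit PH2 becomes $1,750.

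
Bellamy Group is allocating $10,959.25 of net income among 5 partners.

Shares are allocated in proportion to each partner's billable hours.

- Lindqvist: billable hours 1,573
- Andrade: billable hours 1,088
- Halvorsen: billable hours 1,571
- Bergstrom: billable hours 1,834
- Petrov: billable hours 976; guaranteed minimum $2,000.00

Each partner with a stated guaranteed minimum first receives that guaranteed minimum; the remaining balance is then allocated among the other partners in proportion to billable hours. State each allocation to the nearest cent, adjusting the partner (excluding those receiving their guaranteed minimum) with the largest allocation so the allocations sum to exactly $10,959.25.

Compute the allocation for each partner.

Minimums first: Petrov $2,000.00. Residual $8,959.25.
Residual split over remaining billable hours 6,066: Lindqvist 2,323.2608 → $2,323.26; Andrade 1,606.9344 → $1,606.93; Halvorsen 2,320.3069 → $2,320.31; Bergstrom 2,708.7479 → $2,708.75.

Lindqvist: $2,323.26; Andrade: $1,606.93; Halvorsen: $2,320.31; Bergstrom: $2,708.75; Petrov: $2,000.00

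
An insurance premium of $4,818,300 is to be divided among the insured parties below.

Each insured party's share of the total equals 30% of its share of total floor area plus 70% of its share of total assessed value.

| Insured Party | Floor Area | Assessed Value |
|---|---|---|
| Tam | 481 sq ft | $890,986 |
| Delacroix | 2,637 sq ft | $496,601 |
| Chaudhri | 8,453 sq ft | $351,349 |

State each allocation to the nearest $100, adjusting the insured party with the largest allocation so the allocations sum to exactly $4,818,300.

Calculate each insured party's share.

Tam: $1,788,300; Delacroix: $1,292,600; Chaudhri: $1,737,400

Floor area total 11,571; assessed value total 1,738,936.
Combined weights (30% floor area + 70% assessed value): Tam 0.3711; Delacroix 0.2683; Chaudhri 0.3606.
Proportional shares: Tam 1,788,229.15; Delacroix 1,292,621.97; Chaudhri 1,737,448.88.
Rounded to nearest $100: Tam $1,788,200; Delacroix $1,292,600; Chaudhri $1,737,400. Sum = $4,818,200.
Difference $4,818,300 − $4,818,200 = +$100 applied to largest allocation (Tam): Tam becomes $1,788,300.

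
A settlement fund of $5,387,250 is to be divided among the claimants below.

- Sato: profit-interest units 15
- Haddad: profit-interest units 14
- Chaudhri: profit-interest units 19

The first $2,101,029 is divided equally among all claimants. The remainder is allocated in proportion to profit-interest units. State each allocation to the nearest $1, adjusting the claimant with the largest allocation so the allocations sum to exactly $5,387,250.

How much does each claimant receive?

Sato: $1,727,287; Haddad: $1,658,824; Chaudhri: $2,001,139

First tranche $2,101,029 split equally: $700,343 each.
Remainder $3,286,221 by profit-interest units (total 48): Sato 1,026,944.06 → $1,026,944; Haddad 958,481.12 → $958,481; Chaudhri 1,300,795.81 → $1,300,796.
Totals: Sato $700,343 + $1,026,944 = $1,727,287; Haddad $700,343 + $958,481 = $1,658,824; Chaudhri $700,343 + $1,300,796 = $2,001,139.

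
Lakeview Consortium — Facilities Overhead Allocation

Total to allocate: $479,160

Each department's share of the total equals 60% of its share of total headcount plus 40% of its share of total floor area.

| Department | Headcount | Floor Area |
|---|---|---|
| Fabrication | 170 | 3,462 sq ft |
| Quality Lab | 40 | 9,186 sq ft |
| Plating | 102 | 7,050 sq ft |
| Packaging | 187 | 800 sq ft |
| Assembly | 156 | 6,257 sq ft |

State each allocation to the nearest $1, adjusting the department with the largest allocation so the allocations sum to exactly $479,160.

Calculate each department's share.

Fabrication: $99,418 | Quality Lab: $83,362 | Plating: $95,274 | Packaging: $87,810 | Assembly: $113,296

Totals — headcount 655, floor area 26,755.
Blended shares (60% headcount + 40% floor area): Fabrication 0.2075; Quality Lab 0.1740; Plating 0.1988; Packaging 0.1833; Assembly 0.2364.
Raw shares: Fabrication 99,417.91; Quality Lab 83,362.48; Plating 95,274.25; Packaging 87,809.95; Assembly 113,295.42.
After rounding ($1): Fabrication $99,418; Quality Lab $83,362; Plating $95,274; Packaging $87,810; Assembly $113,295. Sum = $479,159.
Difference $479,160 − $479,159 = +$1 applied to largest allocation (Assembly): Assembly becomes $113,296.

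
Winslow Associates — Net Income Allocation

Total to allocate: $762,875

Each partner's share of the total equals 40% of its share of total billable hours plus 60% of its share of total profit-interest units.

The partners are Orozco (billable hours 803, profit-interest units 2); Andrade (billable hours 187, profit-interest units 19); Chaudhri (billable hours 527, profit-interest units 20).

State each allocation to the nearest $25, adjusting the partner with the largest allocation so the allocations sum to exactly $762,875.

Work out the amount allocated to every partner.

Orozco: $183,850 | Andrade: $249,725 | Chaudhri: $329,300

Billable hours total 1,517; profit-interest units total 41.
Combined weights (40% billable hours + 60% profit-interest units): Orozco 0.2410; Andrade 0.3274; Chaudhri 0.4316.
Unrounded shares: Orozco 183,854.38; Andrade 249,732.19; Chaudhri 329,288.43.
At nearest $25: Orozco $183,850; Andrade $249,725; Chaudhri $329,300. Sum = $762,875.
Rounded total matches; no reconciliation needed.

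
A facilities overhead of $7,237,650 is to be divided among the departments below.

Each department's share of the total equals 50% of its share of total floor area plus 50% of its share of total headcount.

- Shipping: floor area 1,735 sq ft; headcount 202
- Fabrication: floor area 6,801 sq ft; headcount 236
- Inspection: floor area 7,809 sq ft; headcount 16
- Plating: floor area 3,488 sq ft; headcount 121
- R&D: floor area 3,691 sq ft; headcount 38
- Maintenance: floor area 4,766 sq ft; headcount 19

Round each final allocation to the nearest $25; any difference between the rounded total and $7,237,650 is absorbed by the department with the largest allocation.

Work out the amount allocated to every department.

Shipping: $1,378,600; Fabrication: $2,221,325; Inspection: $1,090,525; Plating: $1,139,025; R&D: $689,725; Maintenance: $718,450

Totals — floor area 28,290, headcount 632.
Combined weights (50% floor area + 50% headcount): Shipping 0.1905; Fabrication 0.3069; Inspection 0.1507; Plating 0.1574; R&D 0.0953; Maintenance 0.0993.
Unrounded shares: Shipping 1,378,589.01; Fabrication 2,221,309.66; Inspection 1,090,534.32; Plating 1,139,025.70; R&D 689,736.15; Maintenance 718,455.15.
Rounded to nearest $25: Shipping $1,378,600; Fabrication $2,221,300; Inspection $1,090,525; Plating $1,139,025; R&D $689,725; Maintenance $718,450. Sum = $7,237,625.
Difference $7,237,650 − $7,237,625 = +$25 applied to largest allocation (Fabrication): Fabrication becomes $2,221,325.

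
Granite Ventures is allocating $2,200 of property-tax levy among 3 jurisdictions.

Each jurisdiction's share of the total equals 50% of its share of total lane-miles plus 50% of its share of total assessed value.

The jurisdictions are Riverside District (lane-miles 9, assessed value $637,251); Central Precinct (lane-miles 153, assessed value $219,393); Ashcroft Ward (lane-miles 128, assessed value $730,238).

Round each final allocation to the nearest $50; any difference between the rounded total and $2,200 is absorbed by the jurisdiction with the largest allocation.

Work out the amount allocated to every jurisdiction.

Totals — lane-miles 290, assessed value 1,586,882.
Blended shares (50% lane-miles + 50% assessed value): Riverside District 0.2163; Central Precinct 0.3329; Ashcroft Ward 0.4508.
Pro-rata amounts: Riverside District 475.87; Central Precinct 732.42; Ashcroft Ward 991.71.
Rounded to nearest $50: Riverside District $500; Central Precinct $750; Ashcroft Ward $1,000. Sum = $2,250.
Difference $2,200 − $2,250 = −$50 applied to largest allocation (Ashcroft Ward): Ashcroft Ward becomes $950.

Riverside District: $500 · Central Precinct: $750 · Ashcroft Ward: $950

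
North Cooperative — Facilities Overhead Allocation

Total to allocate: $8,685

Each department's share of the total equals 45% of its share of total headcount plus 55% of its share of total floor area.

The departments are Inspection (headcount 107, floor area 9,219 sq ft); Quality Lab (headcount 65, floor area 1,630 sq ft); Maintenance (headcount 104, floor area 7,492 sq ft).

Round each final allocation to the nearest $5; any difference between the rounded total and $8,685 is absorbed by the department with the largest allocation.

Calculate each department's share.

Totals — headcount 276, floor area 18,341.
Composite weights (45% headcount + 55% floor area): Inspection 0.4509; Quality Lab 0.1549; Maintenance 0.3942.
Unrounded shares: Inspection 3,916.16; Quality Lab 1,344.94; Maintenance 3,423.90.
Rounded to nearest $5: Inspection $3,915; Quality Lab $1,345; Maintenance $3,425. Sum = $8,685.
No rounding difference to absorb.

Inspection: $3,915 | Quality Lab: $1,345 | Maintenance: $3,425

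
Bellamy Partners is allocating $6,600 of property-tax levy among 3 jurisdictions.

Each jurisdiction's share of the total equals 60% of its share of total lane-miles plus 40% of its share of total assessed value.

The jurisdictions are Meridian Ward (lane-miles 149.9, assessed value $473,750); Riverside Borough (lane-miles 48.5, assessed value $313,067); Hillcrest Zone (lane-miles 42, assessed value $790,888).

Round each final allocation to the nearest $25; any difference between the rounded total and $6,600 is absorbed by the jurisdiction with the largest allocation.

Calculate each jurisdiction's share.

Lane-miles total 240.4; assessed value total 1,577,705.
Combined weights (60% lane-miles + 40% assessed value): Meridian Ward 0.4942; Riverside Borough 0.2004; Hillcrest Zone 0.3053.
Raw shares: Meridian Ward 3,261.97; Riverside Borough 1,322.78; Hillcrest Zone 2,015.25.
Rounded to nearest $25: Meridian Ward $3,250; Riverside Borough $1,325; Hillcrest Zone $2,025. Sum = $6,600.
Sum already equals the total — no adjustment.

Meridian Ward: $3,250; Riverside Borough: $1,325; Hillcrest Zone: $2,025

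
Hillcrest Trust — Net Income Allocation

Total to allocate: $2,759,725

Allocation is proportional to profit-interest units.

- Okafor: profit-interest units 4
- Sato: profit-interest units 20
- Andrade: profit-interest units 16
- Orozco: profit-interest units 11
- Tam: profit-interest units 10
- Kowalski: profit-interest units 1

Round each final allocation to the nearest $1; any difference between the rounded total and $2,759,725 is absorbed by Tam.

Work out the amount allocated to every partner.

Total profit-interest units = 62.
Pro-rata amounts: Okafor 4/62 × $2,759,725 = 178,046.77; Sato 20/62 × $2,759,725 = 890,233.87; Andrade 16/62 × $2,759,725 = 712,187.10; Orozco 11/62 × $2,759,725 = 489,628.63; Tam 10/62 × $2,759,725 = 445,116.94; Kowalski 1/62 × $2,759,725 = 44,511.69.
After rounding ($1): Okafor $178,047; Sato $890,234; Andrade $712,187; Orozco $489,629; Tam $445,117; Kowalski $44,512. Sum = $2,759,726.
Difference $2,759,725 − $2,759,726 = −$1 applied to Tam: Tam becomes $445,116.

Okafor: $178,047; Sato: $890,234; Andrade: $712,187; Orozco: $489,629; Tam: $445,116; Kowalski: $44,512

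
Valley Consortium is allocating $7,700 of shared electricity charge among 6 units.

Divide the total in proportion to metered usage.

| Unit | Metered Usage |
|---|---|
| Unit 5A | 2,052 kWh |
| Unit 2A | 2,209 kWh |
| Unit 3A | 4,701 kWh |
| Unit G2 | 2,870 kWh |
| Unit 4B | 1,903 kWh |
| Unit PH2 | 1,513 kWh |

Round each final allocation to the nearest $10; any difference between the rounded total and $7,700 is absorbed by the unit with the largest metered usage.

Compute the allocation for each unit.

Combined metered usage = 2,052 + 2,209 + 4,701 + 2,870 + 1,903 + 1,513 = 15,248.
Unrounded shares: Unit 5A 1,036.23; Unit 2A 1,115.51; Unit 3A 2,373.93; Unit G2 1,449.30; Unit 4B 960.99; Unit PH2 764.04.
After rounding ($10): Unit 5A $1,040; Unit 2A $1,120; Unit 3A $2,370; Unit G2 $1,450; Unit 4B $960; Unit PH2 $760. Sum = $7,700.
No rounding difference to absorb.

Unit 5A: $1,040; Unit 2A: $1,120; Unit 3A: $2,370; Unit G2: $1,450; Unit 4B: $960; Unit PH2: $760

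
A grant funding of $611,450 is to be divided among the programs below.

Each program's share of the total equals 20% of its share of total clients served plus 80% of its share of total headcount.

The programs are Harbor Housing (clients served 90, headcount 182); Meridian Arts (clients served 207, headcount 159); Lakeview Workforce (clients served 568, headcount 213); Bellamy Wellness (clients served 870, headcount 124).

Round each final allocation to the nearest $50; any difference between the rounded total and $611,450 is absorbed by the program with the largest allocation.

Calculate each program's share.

Harbor Housing: $137,650 · Meridian Arts: $129,300 · Lakeview Workforce: $193,700 · Bellamy Wellness: $150,800

Clients served total 1,735; headcount total 678.
Composite weights (20% clients served + 80% headcount): Harbor Housing 0.2251; Meridian Arts 0.2115; Lakeview Workforce 0.3168; Bellamy Wellness 0.2466.
Raw shares: Harbor Housing 137,652.01; Meridian Arts 129,304.73; Lakeview Workforce 193,709.16; Bellamy Wellness 150,784.10.
At nearest $50: Harbor Housing $137,650; Meridian Arts $129,300; Lakeview Workforce $193,700; Bellamy Wellness $150,800. Sum = $611,450.
No rounding difference to absorb.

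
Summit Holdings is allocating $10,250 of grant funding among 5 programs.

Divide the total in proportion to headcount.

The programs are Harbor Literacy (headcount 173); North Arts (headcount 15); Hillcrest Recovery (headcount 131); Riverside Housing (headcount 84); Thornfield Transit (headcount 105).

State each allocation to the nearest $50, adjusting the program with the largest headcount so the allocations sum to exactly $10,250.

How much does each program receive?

Headcount total: 173 + 15 + 131 + 84 + 105 = 508.
Pro-rata amounts: Harbor Literacy 3,490.65; North Arts 302.66; Hillcrest Recovery 2,643.21; Riverside Housing 1,694.88; Thornfield Transit 2,118.60.
After rounding ($50): Harbor Literacy $3,500; North Arts $300; Hillcrest Recovery $2,650; Riverside Housing $1,700; Thornfield Transit $2,100. Sum = $10,250.
Sum already equals the total — no adjustment.

Harbor Literacy: $3,500 · North Arts: $300 · Hillcrest Recovery: $2,650 · Riverside Housing: $1,700 · Thornfield Transit: $2,100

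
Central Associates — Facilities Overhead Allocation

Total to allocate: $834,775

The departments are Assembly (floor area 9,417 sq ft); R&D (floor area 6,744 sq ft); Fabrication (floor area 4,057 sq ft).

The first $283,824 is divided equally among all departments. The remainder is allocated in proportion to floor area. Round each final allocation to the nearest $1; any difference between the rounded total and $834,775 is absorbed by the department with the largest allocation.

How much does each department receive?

Assembly: $351,226 | R&D: $278,386 | Fabrication: $205,163

First tranche $283,824 split equally: $94,608 each.
Remainder $550,951 by floor area (total 20,218): Assembly 256,618.14 → $256,618; R&D 183,777.502 → $183,778; Fabrication 110,555.36 → $110,555.
Totals: Assembly $94,608 + $256,618 = $351,226; R&D $94,608 + $183,778 = $278,386; Fabrication $94,608 + $110,555 = $205,163.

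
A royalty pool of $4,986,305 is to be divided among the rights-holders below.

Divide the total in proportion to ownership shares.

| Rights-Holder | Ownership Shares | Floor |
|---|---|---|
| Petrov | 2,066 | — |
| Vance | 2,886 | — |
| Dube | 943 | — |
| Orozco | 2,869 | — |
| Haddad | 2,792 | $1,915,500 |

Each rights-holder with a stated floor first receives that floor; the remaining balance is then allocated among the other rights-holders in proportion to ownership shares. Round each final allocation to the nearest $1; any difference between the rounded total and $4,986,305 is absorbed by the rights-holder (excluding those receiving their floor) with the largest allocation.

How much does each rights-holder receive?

Petrov: $723,903 | Vance: $1,011,221 | Dube: $330,416 | Orozco: $1,005,265 | Haddad: $1,915,500

Guaranteed amounts: Haddad $1,915,500. Balance $3,070,805.
Balance split over remaining ownership shares 8,764: Petrov 723,902.68 → $723,903; Vance 1,011,221.27 → $1,011,221; Dube 330,416.38 → $330,416; Orozco 1,005,264.67 → $1,005,265.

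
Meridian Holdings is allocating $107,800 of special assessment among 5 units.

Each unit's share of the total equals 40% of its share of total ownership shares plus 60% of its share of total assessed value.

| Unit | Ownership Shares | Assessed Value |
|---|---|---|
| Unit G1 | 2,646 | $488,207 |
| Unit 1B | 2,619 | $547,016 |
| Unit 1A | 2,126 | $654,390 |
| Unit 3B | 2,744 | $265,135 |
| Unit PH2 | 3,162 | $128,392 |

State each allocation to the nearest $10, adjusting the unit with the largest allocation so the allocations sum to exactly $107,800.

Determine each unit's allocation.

Totals — ownership shares 13,297, assessed value 2,083,140.
Combined weights (40% ownership shares + 60% assessed value): Unit G1 0.2202; Unit 1B 0.2363; Unit 1A 0.2524; Unit 3B 0.1589; Unit PH2 0.1321.
Pro-rata amounts: Unit G1 23,739.02; Unit 1B 25,477.44; Unit 1A 27,212.61; Unit 3B 17,130.60; Unit PH2 14,240.33.
At nearest $10: Unit G1 $23,740; Unit 1B $25,480; Unit 1A $27,210; Unit 3B $17,130; Unit PH2 $14,240. Sum = $107,800.
No rounding difference to absorb.

Unit G1: $23,740 | Unit 1B: $25,480 | Unit 1A: $27,210 | Unit 3B: $17,130 | Unit PH2: $14,240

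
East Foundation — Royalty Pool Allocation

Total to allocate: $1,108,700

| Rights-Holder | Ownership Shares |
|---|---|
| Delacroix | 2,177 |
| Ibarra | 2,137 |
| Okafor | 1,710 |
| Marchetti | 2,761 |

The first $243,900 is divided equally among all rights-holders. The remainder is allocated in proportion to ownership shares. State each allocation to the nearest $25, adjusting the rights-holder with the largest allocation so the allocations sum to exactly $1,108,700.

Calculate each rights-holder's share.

Equal tier: $243,900 ÷ 4 = $60,975 apiece.
Remainder $864,800 by ownership shares (total 8,785): Delacroix 214,305.02 → $214,300; Ibarra 210,367.40 → $210,375; Okafor 168,333.30 → $168,325; Marchetti 271,794.29 → $271,800.
Totals: Delacroix $60,975 + $214,300 = $275,275; Ibarra $60,975 + $210,375 = $271,350; Okafor $60,975 + $168,325 = $229,300; Marchetti $60,975 + $271,800 = $332,775.

Delacroix: $275,275 · Ibarra: $271,350 · Okafor: $229,300 · Marchetti: $332,775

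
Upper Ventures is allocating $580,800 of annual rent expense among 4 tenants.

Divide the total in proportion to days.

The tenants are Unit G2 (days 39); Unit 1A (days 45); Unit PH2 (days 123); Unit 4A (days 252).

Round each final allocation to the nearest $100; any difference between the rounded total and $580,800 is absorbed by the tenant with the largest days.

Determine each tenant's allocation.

Unit G2: $49,300; Unit 1A: $56,900; Unit PH2: $155,600; Unit 4A: $319,000

Total days = 459.
Unrounded shares: Unit G2 39/459 × $580,800 = 49,349.02; Unit 1A 45/459 × $580,800 = 56,941.18; Unit PH2 123/459 × $580,800 = 155,639.22; Unit 4A 252/459 × $580,800 = 318,870.59.
At nearest $100: Unit G2 $49,300; Unit 1A $56,900; Unit PH2 $155,600; Unit 4A $318,900. Sum = $580,700.
Difference $580,800 − $580,700 = +$100 applied to largest days (Unit 4A): Unit 4A becomes $319,000.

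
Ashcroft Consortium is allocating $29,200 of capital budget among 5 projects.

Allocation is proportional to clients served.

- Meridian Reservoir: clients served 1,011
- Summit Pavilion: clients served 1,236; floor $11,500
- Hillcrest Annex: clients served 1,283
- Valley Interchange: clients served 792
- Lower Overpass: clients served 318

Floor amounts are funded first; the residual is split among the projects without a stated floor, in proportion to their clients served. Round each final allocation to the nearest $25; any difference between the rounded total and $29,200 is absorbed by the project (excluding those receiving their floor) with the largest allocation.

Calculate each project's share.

Meridian Reservoir: $5,250 | Summit Pavilion: $11,500 | Hillcrest Annex: $6,675 | Valley Interchange: $4,125 | Lower Overpass: $1,650

Fund the minimums — Summit Pavilion $11,500. Remaining pool $17,700.
Remaining pool split over remaining clients served 3,404: Meridian Reservoir 5,256.96 → $5,250; Hillcrest Annex 6,671.30 → $6,675; Valley Interchange 4,118.21 → $4,125; Lower Overpass 1,653.53 → $1,650.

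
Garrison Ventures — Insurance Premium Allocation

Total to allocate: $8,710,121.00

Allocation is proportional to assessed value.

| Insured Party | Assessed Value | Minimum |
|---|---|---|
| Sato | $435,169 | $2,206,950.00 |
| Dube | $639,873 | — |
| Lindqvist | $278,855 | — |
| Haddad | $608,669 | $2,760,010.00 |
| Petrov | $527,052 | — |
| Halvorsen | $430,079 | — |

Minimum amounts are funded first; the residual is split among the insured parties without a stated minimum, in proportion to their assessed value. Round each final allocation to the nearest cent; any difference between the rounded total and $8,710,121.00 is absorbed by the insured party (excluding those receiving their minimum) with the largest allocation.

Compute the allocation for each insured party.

Guaranteed amounts: Sato $2,206,950.00; Haddad $2,760,010.00. Residual $3,743,161.00.
Residual split over remaining assessed value 1,875,859: Dube 1,276,827.1275 → $1,276,827.13; Lindqvist 556,437.9629 → $556,437.96; Petrov 1,051,699.7767 → $1,051,699.78; Halvorsen 858,196.1329 → $858,196.13.

Sato: $2,206,950.00 | Dube: $1,276,827.13 | Lindqvist: $556,437.96 | Haddad: $2,760,010.00 | Petrov: $1,051,699.78 | Halvorsen: $858,196.13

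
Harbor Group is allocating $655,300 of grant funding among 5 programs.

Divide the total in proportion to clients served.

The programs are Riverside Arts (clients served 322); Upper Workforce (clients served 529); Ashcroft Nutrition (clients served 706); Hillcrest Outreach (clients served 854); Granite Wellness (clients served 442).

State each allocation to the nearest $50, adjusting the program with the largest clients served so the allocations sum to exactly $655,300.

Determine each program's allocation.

Total clients served = 2,853.
Raw shares: Riverside Arts 322/2,853 × $655,300 = 73,959.55; Upper Workforce 529/2,853 × $655,300 = 121,504.98; Ashcroft Nutrition 706/2,853 × $655,300 = 162,159.76; Hillcrest Outreach 854/2,853 × $655,300 = 196,153.59; Granite Wellness 442/2,853 × $655,300 = 101,522.12.
After rounding ($50): Riverside Arts $73,950; Upper Workforce $121,500; Ashcroft Nutrition $162,150; Hillcrest Outreach $196,150; Granite Wellness $101,500. Sum = $655,250.
Difference $655,300 − $655,250 = +$50 applied to largest clients served (Hillcrest Outreach): Hillcrest Outreach becomes $196,200.

Riverside Arts: $73,950 | Upper Workforce: $121,500 | Ashcroft Nutrition: $162,150 | Hillcrest Outreach: $196,200 | Granite Wellness: $101,500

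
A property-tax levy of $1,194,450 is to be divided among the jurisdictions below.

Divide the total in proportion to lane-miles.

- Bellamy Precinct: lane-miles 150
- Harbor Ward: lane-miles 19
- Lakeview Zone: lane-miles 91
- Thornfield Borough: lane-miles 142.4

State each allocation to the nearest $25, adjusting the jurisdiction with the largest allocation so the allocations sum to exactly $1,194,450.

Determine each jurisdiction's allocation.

Bellamy Precinct: $445,225; Harbor Ward: $56,400; Lakeview Zone: $270,125; Thornfield Borough: $422,700

Sum of lane-miles: 402.4.
Raw shares: Bellamy Precinct 150/402.4 × $1,194,450 = 445,247.27; Harbor Ward 19/402.4 × $1,194,450 = 56,397.99; Lakeview Zone 91/402.4 × $1,194,450 = 270,116.67; Thornfield Borough 142.4/402.4 × $1,194,450 = 422,688.07.
After rounding ($25): Bellamy Precinct $445,250; Harbor Ward $56,400; Lakeview Zone $270,125; Thornfield Borough $422,700. Sum = $1,194,475.
Difference $1,194,450 − $1,194,475 = −$25 applied to largest allocation (Bellamy Precinct): Bellamy Precinct becomes $445,225.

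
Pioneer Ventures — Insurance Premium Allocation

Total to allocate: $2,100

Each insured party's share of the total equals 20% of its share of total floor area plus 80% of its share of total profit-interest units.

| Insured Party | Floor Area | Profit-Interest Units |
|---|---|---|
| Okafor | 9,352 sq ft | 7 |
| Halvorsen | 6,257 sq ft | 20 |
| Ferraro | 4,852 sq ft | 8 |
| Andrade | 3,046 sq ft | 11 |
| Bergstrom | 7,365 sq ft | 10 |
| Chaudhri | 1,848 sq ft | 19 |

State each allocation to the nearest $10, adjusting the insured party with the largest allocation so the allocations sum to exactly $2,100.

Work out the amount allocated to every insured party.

Totals — floor area 32,720, profit-interest units 75.
Combined weights (20% floor area + 80% profit-interest units): Okafor 0.1318; Halvorsen 0.2516; Ferraro 0.1150; Andrade 0.1360; Bergstrom 0.1517; Chaudhri 0.2140.
Raw shares: Okafor 276.84; Halvorsen 528.32; Ferraro 241.48; Andrade 285.50; Bergstrom 318.54; Chaudhri 449.32.
Rounded to nearest $10: Okafor $280; Halvorsen $530; Ferraro $240; Andrade $290; Bergstrom $320; Chaudhri $450. Sum = $2,110.
Difference $2,100 − $2,110 = −$10 applied to largest allocation (Halvorsen): Halvorsen becomes $520.

Okafor: $280 · Halvorsen: $520 · Ferraro: $240 · Andrade: $290 · Bergstrom: $320 · Chaudhri: $450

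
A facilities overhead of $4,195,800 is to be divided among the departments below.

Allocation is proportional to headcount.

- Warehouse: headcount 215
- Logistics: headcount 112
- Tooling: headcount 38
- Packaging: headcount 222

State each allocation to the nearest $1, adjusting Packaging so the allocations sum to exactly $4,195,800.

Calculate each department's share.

Warehouse: $1,536,792 | Logistics: $800,561 | Tooling: $271,619 | Packaging: $1,586,828

Sum of headcount: 587.
Pro-rata amounts: Warehouse 215/587 × $4,195,800 = 1,536,792.16; Logistics 112/587 × $4,195,800 = 800,561.499; Tooling 38/587 × $4,195,800 = 271,619.08; Packaging 222/587 × $4,195,800 = 1,586,827.26.
After rounding ($1): Warehouse $1,536,792; Logistics $800,561; Tooling $271,619; Packaging $1,586,827. Sum = $4,195,799.
Difference $4,195,800 − $4,195,799 = +$1 applied to Packaging: Packaging becomes $1,586,828.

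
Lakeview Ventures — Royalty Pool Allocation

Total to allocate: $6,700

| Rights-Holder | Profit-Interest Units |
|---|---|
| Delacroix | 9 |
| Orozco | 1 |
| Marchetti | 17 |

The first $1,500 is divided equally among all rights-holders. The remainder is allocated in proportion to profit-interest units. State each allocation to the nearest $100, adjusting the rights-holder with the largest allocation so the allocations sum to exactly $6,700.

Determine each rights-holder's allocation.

Delacroix: $2,200 · Orozco: $700 · Marchetti: $3,800

First tranche $1,500 split equally: $500 each.
Remainder $5,200 by profit-interest units (total 27): Delacroix 1,733.33 → $1,700; Orozco 192.59 → $200; Marchetti 3,274.07 → $3,300.
Totals: Delacroix $500 + $1,700 = $2,200; Orozco $500 + $200 = $700; Marchetti $500 + $3,300 = $3,800.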